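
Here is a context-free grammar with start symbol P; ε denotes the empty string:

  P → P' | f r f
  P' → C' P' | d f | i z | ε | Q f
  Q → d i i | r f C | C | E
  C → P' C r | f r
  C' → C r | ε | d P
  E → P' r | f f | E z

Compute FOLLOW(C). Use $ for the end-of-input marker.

{ f, r }

In Q → r f C: C is at the end, add FOLLOW(Q) = { f }.
In Q → C: C is at the end, add FOLLOW(Q) = { f }.
In C → P' C r: add FIRST(r) = { r }.
In C' → C r: add FIRST(r) = { r }.
Union: FOLLOW(C) = { f, r }.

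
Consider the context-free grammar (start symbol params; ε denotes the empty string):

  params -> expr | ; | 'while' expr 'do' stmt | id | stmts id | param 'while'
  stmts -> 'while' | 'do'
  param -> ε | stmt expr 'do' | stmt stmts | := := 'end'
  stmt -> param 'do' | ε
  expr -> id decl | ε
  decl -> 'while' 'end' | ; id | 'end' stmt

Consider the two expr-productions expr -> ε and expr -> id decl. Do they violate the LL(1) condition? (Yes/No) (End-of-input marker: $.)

No

FIRST(ε) = { ε } and FIRST(id decl) = { id }.
The first is nullable but FOLLOW(expr) = { $, 'do' } is disjoint from FIRST of the second.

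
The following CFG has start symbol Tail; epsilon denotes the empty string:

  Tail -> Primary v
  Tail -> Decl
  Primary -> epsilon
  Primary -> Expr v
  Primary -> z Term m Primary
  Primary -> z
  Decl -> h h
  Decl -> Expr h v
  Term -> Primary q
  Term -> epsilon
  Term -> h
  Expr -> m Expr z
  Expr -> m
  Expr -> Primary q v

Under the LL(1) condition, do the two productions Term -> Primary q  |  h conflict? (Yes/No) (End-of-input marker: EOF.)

FIRST(Primary q) = { m, q, z } and FIRST(h) = { h }.
The FIRST sets are disjoint and neither alternative is nullable — no conflict.

No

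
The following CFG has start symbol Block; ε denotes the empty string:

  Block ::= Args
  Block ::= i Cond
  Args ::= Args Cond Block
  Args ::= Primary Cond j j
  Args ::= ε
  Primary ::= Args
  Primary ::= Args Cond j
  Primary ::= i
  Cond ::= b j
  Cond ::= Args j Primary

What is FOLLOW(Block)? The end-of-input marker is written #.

Block is the start symbol, so # ∈ FOLLOW(Block).
In Args ::= Args Cond Block: Block is at the end, add FOLLOW(Args) = { #, b, i, j }.
Union: FOLLOW(Block) = { #, b, i, j }.

{ #, b, i, j }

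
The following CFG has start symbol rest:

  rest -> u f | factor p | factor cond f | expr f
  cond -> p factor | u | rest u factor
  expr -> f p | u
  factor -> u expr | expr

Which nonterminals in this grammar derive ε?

No nonterminal has an empty production or an RHS whose symbols are all nullable.

{ } (none)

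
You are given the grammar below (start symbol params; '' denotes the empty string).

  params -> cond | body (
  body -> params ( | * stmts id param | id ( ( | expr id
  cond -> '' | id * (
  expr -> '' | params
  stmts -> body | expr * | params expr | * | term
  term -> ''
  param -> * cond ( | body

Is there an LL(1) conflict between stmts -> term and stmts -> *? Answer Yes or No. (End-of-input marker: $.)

FIRST(term) = { '' } and FIRST(*) = { * }.
The first is nullable but FOLLOW(stmts) = { id } is disjoint from FIRST of the second.

No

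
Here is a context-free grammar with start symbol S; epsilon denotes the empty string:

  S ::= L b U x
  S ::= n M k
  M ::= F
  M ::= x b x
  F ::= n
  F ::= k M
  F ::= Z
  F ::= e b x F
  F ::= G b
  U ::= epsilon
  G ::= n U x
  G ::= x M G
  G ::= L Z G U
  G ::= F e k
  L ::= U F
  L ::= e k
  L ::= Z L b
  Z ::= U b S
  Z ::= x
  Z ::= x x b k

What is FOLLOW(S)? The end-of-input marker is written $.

S is the start symbol, so $ ∈ FOLLOW(S).
In Z ::= U b S: S is at the end, add FOLLOW(Z) = { b, e, k, n, x }.
Union: FOLLOW(S) = { $, b, e, k, n, x }.

{ $, b, e, k, n, x }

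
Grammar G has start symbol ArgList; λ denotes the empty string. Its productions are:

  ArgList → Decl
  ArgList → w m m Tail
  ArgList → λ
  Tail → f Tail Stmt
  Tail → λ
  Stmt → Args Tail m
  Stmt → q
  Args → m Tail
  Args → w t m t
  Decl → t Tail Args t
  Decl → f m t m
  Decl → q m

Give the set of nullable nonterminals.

{ ArgList, Tail }

Directly nullable (have an λ-production): ArgList, Tail.
No other nonterminal has a production whose RHS symbols are all nullable.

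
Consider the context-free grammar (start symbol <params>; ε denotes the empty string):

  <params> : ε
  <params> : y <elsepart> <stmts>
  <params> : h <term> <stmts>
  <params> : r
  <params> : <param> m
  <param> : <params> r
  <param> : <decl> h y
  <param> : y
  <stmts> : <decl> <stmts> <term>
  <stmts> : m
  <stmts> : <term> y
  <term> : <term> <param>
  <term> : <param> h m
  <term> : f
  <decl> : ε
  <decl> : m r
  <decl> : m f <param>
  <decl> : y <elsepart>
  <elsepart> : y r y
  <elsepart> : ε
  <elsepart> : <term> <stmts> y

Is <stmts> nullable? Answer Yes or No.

No

Nullable nonterminals: <decl>, <elsepart>, <params>.
No production of <stmts> has an RHS whose symbols are all nullable, so <stmts> is not nullable.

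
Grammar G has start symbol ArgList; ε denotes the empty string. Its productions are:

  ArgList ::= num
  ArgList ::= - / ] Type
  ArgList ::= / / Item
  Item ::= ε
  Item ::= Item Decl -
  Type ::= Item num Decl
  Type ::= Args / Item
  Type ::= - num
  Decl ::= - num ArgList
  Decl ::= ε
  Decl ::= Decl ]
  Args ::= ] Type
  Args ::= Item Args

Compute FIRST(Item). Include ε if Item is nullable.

{ -, ], ε }

Item ::= ε contributes ε.
From Item ::= Item Decl -: Item, Decl nullable, take FIRST(Item) ∪ FIRST(Decl) ∪ {-} = { -, ] }.
Union: FIRST(Item) = { -, ], ε }.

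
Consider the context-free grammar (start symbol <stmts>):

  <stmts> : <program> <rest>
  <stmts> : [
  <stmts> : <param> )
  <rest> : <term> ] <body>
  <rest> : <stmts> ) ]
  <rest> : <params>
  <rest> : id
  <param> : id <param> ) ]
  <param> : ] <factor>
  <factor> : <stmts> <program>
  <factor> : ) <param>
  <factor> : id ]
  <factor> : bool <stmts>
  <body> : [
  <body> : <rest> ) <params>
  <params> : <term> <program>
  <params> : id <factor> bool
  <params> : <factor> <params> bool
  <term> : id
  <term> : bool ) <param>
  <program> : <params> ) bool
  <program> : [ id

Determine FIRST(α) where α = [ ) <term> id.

{ [ }

[ is a terminal; add {[} and stop.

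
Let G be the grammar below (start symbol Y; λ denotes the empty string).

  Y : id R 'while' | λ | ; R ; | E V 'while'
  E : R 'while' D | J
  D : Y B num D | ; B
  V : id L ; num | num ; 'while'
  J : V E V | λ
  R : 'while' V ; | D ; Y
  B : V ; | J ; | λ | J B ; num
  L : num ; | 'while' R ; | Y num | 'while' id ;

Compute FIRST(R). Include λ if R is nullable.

R : 'while' V ; contributes {'while'}.
From R : D ; Y: add FIRST(D) = { 'while', ;, id, num }.
Union: FIRST(R) = { 'while', ;, id, num }.

{ 'while', ;, id, num }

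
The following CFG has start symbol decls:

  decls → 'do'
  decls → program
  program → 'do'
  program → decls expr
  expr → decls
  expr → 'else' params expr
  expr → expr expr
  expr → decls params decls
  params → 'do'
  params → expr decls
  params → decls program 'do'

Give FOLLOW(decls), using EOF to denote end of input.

decls is the start symbol, so EOF ∈ FOLLOW(decls).
In program → decls expr: add FIRST(expr) = { 'do', 'else' }.
In expr → decls: decls is at the end, add FOLLOW(expr) = { EOF, 'do', 'else' }.
In expr → decls params decls: add FIRST(params decls) = { 'do', 'else' }.
In expr → decls params decls: decls is at the end, add FOLLOW(expr) = { EOF, 'do', 'else' }.
In params → expr decls: decls is at the end, add FOLLOW(params) = { 'do', 'else' }.
In params → decls program 'do': add FIRST(program 'do') = { 'do' }.
Union: FOLLOW(decls) = { EOF, 'do', 'else' }.

{ EOF, 'do', 'else' }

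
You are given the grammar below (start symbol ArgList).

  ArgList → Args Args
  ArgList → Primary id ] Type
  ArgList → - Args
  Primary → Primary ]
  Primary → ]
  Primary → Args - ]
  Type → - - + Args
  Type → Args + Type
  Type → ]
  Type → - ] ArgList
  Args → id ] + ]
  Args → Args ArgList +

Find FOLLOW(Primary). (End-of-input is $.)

{ ], id }

In ArgList → Primary id ] Type: add FIRST(id ] Type) = { id }.
In Primary → Primary ]: add FIRST(]) = { ] }.
Union: FOLLOW(Primary) = { ], id }.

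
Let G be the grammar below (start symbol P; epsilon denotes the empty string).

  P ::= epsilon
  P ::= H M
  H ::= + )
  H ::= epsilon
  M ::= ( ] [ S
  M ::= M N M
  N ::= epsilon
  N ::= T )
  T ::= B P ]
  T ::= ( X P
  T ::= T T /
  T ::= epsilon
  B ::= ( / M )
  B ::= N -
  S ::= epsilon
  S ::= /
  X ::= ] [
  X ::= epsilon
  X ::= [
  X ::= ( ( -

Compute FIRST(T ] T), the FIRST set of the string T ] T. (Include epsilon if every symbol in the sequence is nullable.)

Add FIRST(T)\{epsilon} = { (, ), -, / }; T is nullable, continue.
] is a terminal; add {]} and stop.

{ (, ), -, /, ] }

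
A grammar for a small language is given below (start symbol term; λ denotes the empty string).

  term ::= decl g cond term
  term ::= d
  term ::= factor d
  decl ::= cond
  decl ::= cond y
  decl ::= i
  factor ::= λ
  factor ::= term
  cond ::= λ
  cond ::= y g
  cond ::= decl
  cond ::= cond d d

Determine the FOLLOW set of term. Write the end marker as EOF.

{ EOF, d }

term is the start symbol, so EOF ∈ FOLLOW(term).
In term ::= decl g cond term: term is at the end, add FOLLOW(term) = { EOF, d }.
In factor ::= term: term is at the end, add FOLLOW(factor) = { d }.
Union: FOLLOW(term) = { EOF, d }.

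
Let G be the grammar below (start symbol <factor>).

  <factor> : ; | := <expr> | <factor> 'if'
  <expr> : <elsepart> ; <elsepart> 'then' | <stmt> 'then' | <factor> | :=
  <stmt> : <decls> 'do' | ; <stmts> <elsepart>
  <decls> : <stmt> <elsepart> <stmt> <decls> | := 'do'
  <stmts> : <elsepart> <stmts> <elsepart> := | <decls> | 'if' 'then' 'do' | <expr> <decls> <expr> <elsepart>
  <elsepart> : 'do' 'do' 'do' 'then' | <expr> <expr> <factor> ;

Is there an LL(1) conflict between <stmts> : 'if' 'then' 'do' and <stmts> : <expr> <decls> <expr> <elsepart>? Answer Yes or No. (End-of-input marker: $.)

FIRST('if' 'then' 'do') = { 'if' } and FIRST(<expr> <decls> <expr> <elsepart>) = { 'do', :=, ; }.
The FIRST sets are disjoint and neither alternative is nullable — no conflict.

No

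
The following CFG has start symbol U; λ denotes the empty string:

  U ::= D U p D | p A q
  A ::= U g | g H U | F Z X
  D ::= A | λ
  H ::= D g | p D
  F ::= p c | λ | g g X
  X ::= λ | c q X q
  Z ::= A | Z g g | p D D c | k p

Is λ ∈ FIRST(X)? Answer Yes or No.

X has an λ-production, so X ⇒ λ.

Yes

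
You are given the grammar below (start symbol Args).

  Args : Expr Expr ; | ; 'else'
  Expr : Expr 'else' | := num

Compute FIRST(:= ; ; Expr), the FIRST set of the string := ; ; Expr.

{ := }

:= is a terminal; add {:=} and stop.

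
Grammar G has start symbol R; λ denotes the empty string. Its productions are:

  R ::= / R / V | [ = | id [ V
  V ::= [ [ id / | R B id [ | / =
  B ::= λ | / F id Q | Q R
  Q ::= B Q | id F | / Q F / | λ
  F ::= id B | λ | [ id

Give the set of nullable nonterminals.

Directly nullable (have an λ-production): B, Q, F.
No other nonterminal has a production whose RHS symbols are all nullable.

{ B, F, Q }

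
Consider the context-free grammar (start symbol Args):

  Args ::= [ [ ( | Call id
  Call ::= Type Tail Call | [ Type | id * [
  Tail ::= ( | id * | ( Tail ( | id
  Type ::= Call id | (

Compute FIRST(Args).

Args ::= [ [ ( contributes {[}.
From Args ::= Call id: add FIRST(Call) = { (, [, id }.
Union: FIRST(Args) = { (, [, id }.

{ (, [, id }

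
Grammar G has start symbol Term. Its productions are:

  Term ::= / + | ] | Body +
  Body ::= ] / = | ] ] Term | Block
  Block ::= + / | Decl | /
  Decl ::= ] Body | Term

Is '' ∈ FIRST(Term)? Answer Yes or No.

No nonterminal in this grammar is nullable.
No production of Term has an RHS whose symbols are all nullable, so Term is not nullable.

No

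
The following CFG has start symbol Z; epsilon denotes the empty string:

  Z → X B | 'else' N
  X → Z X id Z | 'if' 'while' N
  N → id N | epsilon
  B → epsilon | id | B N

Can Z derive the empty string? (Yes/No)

No

Nullable nonterminals: B, N.
No production of Z has an RHS whose symbols are all nullable, so Z is not nullable.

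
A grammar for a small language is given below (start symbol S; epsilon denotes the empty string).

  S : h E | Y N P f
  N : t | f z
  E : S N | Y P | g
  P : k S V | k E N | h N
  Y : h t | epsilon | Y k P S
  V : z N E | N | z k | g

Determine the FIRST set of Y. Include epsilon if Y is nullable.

Y : h t contributes {h}.
Y : epsilon contributes epsilon.
From Y : Y k P S: Y nullable, take FIRST(Y) ∪ {k} = { h, k }.
Union: FIRST(Y) = { h, k, epsilon }.

{ h, k, epsilon }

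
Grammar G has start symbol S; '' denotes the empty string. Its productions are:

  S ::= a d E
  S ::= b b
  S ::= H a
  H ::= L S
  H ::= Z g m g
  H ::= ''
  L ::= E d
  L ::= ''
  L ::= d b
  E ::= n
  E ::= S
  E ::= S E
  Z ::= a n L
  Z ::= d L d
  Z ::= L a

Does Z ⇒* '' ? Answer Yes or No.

Nullable nonterminals: H, L.
No production of Z has an RHS whose symbols are all nullable, so Z is not nullable.

No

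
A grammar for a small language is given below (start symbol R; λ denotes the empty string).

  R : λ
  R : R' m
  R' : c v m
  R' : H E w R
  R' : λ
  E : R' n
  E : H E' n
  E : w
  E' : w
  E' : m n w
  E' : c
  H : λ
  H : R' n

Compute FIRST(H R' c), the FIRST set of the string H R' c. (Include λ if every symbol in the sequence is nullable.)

{ c, m, n, w }

Add FIRST(H)\{λ} = { c, m, n, w }; H is nullable, continue.
Add FIRST(R')\{λ} = { c, m, n, w }; R' is nullable, continue.
c is a terminal; add {c} and stop.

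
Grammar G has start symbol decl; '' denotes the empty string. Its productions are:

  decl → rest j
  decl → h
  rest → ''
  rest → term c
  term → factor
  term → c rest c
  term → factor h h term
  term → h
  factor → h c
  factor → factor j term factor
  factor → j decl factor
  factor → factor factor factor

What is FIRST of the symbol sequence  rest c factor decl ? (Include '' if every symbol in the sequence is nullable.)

{ c, h, j }

Add FIRST(rest)\{''} = { c, h, j }; rest is nullable, continue.
c is a terminal; add {c} and stop.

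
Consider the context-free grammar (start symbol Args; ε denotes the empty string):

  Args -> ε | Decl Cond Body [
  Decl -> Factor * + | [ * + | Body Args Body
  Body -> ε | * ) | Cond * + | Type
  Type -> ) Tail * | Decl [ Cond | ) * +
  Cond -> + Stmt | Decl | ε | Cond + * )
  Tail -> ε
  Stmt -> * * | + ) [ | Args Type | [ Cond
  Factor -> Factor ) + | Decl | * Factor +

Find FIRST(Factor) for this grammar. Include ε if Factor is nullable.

From Factor -> Factor ) +: Factor nullable, take FIRST(Factor) ∪ {)} = { ), *, +, [ }.
From Factor -> Decl: add FIRST(Decl) = { ), *, +, [, ε } (including ε since Decl is nullable).
Factor -> * Factor + contributes {*}.
Union: FIRST(Factor) = { ), *, +, [, ε }.

{ ), *, +, [, ε }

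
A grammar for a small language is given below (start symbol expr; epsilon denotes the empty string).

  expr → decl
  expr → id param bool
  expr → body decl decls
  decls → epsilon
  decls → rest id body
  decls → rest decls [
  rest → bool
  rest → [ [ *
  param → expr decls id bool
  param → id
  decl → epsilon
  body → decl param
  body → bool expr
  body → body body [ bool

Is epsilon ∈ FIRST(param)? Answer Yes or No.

No

Nullable nonterminals: decl, decls, expr.
No production of param has an RHS whose symbols are all nullable, so param is not nullable.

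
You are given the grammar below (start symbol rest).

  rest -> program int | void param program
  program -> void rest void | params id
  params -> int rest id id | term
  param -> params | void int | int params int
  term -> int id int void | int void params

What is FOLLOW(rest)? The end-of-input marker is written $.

rest is the start symbol, so $ ∈ FOLLOW(rest).
In program -> void rest void: add FIRST(void) = { void }.
In params -> int rest id id: add FIRST(id id) = { id }.
Union: FOLLOW(rest) = { $, id, void }.

{ $, id, void }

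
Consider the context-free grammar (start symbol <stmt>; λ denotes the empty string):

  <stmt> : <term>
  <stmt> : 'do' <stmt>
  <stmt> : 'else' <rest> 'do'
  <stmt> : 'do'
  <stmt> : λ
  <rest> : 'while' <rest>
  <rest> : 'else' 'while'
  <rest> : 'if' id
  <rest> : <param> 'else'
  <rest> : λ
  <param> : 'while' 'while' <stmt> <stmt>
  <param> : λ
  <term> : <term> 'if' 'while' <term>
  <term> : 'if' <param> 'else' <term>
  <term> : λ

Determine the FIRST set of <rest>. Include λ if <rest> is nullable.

{ 'else', 'if', 'while', λ }

<rest> : 'while' <rest> contributes {'while'}.
<rest> : 'else' 'while' contributes {'else'}.
<rest> : 'if' id contributes {'if'}.
From <rest> : <param> 'else': <param> nullable, take FIRST(<param>) ∪ {'else'} = { 'else', 'while' }.
<rest> : λ contributes λ.
Union: FIRST(<rest>) = { 'else', 'if', 'while', λ }.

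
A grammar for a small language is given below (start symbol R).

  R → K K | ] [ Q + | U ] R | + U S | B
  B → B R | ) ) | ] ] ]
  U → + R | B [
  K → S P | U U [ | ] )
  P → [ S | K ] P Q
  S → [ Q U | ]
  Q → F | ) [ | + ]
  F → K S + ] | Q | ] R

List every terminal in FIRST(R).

From R → K K: add FIRST(K) = { ), +, [, ] }.
R → ] [ Q + contributes {]}.
From R → U ] R: add FIRST(U) = { ), +, ] }.
R → + U S contributes {+}.
From R → B: add FIRST(B) = { ), ] }.
Union: FIRST(R) = { ), +, [, ] }.

{ ), +, [, ] }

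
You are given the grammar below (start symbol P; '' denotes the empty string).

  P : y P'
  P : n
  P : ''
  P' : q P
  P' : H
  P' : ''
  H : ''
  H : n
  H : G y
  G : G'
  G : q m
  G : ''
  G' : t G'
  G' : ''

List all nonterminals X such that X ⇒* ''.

Directly nullable (have an ''-production): P, P', H, G, G'.

{ G, G', H, P, P' }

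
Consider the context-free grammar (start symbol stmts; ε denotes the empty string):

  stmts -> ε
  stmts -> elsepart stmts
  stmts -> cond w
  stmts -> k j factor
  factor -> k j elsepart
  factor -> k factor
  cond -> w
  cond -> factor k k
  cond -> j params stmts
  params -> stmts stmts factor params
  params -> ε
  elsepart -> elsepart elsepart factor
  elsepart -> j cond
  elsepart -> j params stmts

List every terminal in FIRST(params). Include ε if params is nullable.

{ j, k, w, ε }

From params -> stmts stmts factor params: stmts, stmts nullable, take FIRST(stmts) ∪ FIRST(stmts) ∪ FIRST(factor) = { j, k, w }.
params -> ε contributes ε.
Union: FIRST(params) = { j, k, w, ε }.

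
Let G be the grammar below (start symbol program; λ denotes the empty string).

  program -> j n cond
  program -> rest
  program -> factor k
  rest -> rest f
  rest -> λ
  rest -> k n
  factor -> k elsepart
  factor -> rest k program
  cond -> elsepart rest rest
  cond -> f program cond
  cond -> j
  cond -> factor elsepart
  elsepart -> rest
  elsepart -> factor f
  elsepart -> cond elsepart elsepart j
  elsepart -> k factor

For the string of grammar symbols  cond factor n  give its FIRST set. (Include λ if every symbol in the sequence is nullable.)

Add FIRST(cond)\{λ} = { f, j, k }; cond is nullable, continue.
Add FIRST(factor) = { f, k }; factor is not nullable, stop.

{ f, j, k }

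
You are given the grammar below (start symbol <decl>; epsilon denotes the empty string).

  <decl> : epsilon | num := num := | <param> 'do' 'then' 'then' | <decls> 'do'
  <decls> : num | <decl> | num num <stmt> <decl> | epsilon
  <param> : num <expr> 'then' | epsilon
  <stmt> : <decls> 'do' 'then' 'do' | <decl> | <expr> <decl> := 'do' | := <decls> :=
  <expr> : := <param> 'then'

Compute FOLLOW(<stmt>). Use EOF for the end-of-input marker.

In <decls> : num num <stmt> <decl>: add FIRST(<decl>)\{epsilon} = { 'do', num }.
  Since <decl> is nullable, also add FOLLOW(<decls>) = { 'do', := }.
Union: FOLLOW(<stmt>) = { 'do', :=, num }.

{ 'do', :=, num }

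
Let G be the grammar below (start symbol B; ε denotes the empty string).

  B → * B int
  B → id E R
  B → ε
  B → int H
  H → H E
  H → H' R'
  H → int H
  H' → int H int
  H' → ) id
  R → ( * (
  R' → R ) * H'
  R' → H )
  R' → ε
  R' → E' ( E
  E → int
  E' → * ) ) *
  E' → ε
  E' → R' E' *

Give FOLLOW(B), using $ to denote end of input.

{ $, int }

B is the start symbol, so $ ∈ FOLLOW(B).
In B → * B int: add FIRST(int) = { int }.
Union: FOLLOW(B) = { $, int }.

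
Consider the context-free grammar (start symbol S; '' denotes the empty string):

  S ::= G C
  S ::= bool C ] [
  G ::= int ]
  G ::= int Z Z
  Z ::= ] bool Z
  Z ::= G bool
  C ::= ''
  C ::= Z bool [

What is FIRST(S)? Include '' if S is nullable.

From S ::= G C: add FIRST(G) = { int }.
S ::= bool C ] [ contributes {bool}.
Union: FIRST(S) = { bool, int }.

{ bool, int }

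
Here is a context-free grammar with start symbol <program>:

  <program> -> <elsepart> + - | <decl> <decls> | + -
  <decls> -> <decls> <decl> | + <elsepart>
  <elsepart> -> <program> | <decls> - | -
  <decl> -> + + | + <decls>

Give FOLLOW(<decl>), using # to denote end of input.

In <program> -> <decl> <decls>: add FIRST(<decls>) = { + }.
In <decls> -> <decls> <decl>: <decl> is at the end, add FOLLOW(<decls>) = { #, +, - }.
Union: FOLLOW(<decl>) = { #, +, - }.

{ #, +, - }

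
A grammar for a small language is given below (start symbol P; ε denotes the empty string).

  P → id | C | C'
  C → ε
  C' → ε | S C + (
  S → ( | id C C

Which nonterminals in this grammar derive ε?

{ C, C', P }

Directly nullable (have an ε-production): C, C'.
P → C with every symbol nullable, so P is nullable.
No other nonterminal has a production whose RHS symbols are all nullable.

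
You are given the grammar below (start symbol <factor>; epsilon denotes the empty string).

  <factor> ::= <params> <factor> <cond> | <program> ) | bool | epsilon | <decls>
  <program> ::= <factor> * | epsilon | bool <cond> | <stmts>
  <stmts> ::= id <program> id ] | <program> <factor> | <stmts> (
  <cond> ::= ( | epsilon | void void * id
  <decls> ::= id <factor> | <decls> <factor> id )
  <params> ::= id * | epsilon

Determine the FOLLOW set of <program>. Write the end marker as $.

In <factor> ::= <program> ): add FIRST()) = { ) }.
In <stmts> ::= id <program> id ]: add FIRST(id ]) = { id }.
In <stmts> ::= <program> <factor>: add FIRST(<factor>)\{epsilon} = { (, ), *, bool, id, void }.
  Since <factor> is nullable, also add FOLLOW(<stmts>) = { (, ), *, bool, id, void }.
Union: FOLLOW(<program>) = { (, ), *, bool, id, void }.

{ (, ), *, bool, id, void }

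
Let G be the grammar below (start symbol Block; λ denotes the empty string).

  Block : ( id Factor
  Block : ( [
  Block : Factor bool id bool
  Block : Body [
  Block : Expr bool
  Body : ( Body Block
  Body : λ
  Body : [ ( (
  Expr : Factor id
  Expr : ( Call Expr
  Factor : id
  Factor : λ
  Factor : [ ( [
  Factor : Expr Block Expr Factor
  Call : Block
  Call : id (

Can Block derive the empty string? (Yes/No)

No

Nullable nonterminals: Body, Factor.
No production of Block has an RHS whose symbols are all nullable, so Block is not nullable.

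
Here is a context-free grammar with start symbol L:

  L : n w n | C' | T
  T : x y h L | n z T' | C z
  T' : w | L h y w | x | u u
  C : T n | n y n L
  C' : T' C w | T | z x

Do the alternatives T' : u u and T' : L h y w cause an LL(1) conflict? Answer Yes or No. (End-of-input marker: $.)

Yes

FIRST(u u) = { u } and FIRST(L h y w) = { n, u, w, x, z }.
Both contain u, so the two alternatives are not disjoint — LL(1) conflict.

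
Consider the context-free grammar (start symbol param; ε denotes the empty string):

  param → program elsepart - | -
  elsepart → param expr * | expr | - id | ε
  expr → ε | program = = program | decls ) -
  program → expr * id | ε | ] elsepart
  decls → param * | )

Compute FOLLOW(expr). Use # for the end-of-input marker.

In elsepart → param expr *: add FIRST(*) = { * }.
In elsepart → expr: expr is at the end, add FOLLOW(elsepart) = { ), *, -, =, ] }.
In program → expr * id: add FIRST(* id) = { * }.
Union: FOLLOW(expr) = { ), *, -, =, ] }.

{ ), *, -, =, ] }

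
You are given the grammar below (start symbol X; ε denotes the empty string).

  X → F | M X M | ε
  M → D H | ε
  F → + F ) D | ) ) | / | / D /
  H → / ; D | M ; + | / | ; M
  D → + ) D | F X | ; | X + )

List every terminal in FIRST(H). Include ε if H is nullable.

{ ), +, /, ; }

H → / ; D contributes {/}.
From H → M ; +: M nullable, take FIRST(M) ∪ {;} = { ), +, /, ; }.
H → / contributes {/}.
H → ; M contributes {;}.
Union: FIRST(H) = { ), +, /, ; }.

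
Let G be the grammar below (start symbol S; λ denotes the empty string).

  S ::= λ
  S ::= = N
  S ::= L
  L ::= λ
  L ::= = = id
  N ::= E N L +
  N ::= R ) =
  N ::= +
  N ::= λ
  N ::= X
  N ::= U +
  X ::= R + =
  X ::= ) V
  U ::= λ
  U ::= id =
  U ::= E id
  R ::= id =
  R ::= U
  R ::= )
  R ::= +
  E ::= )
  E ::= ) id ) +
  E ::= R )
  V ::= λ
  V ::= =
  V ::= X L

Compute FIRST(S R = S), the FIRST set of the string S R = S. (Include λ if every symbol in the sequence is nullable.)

Add FIRST(S)\{λ} = { = }; S is nullable, continue.
Add FIRST(R)\{λ} = { ), +, id }; R is nullable, continue.
= is a terminal; add {=} and stop.

{ ), +, =, id }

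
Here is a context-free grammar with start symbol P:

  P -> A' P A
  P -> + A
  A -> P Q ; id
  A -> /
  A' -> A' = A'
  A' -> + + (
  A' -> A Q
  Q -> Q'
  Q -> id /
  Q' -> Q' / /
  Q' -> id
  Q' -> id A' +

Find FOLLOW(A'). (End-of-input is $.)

{ +, /, = }

In P -> A' P A: add FIRST(P A) = { +, / }.
In A' -> A' = A': add FIRST(= A') = { = }.
In A' -> A' = A': A' is at the end, add FOLLOW(A') = { +, /, = }.
In Q' -> id A' +: add FIRST(+) = { + }.
Union: FOLLOW(A') = { +, /, = }.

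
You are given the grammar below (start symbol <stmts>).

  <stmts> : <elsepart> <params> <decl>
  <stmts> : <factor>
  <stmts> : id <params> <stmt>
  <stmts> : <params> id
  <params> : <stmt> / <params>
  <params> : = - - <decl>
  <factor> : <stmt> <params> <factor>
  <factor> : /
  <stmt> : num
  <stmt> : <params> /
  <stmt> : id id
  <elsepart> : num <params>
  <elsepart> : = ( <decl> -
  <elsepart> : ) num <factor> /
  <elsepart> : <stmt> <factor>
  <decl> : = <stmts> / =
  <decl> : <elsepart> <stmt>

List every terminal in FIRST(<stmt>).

{ =, id, num }

<stmt> : num contributes {num}.
From <stmt> : <params> /: add FIRST(<params>) = { =, id, num }.
<stmt> : id id contributes {id}.
Union: FIRST(<stmt>) = { =, id, num }.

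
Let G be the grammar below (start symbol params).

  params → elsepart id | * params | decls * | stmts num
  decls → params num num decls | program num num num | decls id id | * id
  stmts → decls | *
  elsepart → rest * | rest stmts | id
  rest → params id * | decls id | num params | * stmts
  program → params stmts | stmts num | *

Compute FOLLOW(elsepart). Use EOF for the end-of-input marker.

In params → elsepart id: add FIRST(id) = { id }.
Union: FOLLOW(elsepart) = { id }.

{ id }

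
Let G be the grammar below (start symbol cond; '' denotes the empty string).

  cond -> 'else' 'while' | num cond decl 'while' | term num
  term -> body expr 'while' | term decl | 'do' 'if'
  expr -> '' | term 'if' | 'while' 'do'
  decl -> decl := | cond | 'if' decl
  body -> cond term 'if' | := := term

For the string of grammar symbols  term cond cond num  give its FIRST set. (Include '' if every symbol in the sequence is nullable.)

Add FIRST(term) = { 'do', 'else', :=, num }; term is not nullable, stop.

{ 'do', 'else', :=, num }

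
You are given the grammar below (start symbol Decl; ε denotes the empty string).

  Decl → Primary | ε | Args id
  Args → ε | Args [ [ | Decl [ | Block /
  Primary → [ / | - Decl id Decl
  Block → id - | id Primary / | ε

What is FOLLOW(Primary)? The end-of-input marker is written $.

{ $, /, [, id }

In Decl → Primary: Primary is at the end, add FOLLOW(Decl) = { $, /, [, id }.
In Block → id Primary /: add FIRST(/) = { / }.
Union: FOLLOW(Primary) = { $, /, [, id }.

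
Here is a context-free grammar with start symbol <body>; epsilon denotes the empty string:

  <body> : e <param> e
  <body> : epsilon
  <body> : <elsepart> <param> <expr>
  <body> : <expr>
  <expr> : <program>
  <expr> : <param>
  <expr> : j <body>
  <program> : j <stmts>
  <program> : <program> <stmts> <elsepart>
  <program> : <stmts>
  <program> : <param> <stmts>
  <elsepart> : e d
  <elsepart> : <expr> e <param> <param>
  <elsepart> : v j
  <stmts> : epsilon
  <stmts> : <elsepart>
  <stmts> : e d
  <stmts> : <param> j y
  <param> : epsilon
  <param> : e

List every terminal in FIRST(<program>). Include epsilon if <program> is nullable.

<program> : j <stmts> contributes {j}.
From <program> : <program> <stmts> <elsepart>: <program>, <stmts> nullable, take FIRST(<program>) ∪ FIRST(<stmts>) ∪ FIRST(<elsepart>) = { e, j, v }.
From <program> : <stmts>: add FIRST(<stmts>) = { e, j, v, epsilon } (including epsilon since <stmts> is nullable).
From <program> : <param> <stmts>: <param>, <stmts> nullable, take FIRST(<param>) ∪ FIRST(<stmts>) = { e, j, v }; also epsilon since the whole RHS is nullable.
Union: FIRST(<program>) = { e, j, v, epsilon }.

{ e, j, v, epsilon }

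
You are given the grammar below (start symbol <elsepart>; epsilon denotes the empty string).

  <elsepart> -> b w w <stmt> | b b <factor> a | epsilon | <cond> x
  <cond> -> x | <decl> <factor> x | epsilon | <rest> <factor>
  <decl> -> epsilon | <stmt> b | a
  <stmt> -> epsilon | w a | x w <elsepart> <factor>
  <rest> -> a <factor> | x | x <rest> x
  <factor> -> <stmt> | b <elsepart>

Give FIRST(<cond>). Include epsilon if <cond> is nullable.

<cond> -> x contributes {x}.
From <cond> -> <decl> <factor> x: <decl>, <factor> nullable, take FIRST(<decl>) ∪ FIRST(<factor>) ∪ {x} = { a, b, w, x }.
<cond> -> epsilon contributes epsilon.
From <cond> -> <rest> <factor>: add FIRST(<rest>) = { a, x }.
Union: FIRST(<cond>) = { a, b, w, x, epsilon }.

{ a, b, w, x, epsilon }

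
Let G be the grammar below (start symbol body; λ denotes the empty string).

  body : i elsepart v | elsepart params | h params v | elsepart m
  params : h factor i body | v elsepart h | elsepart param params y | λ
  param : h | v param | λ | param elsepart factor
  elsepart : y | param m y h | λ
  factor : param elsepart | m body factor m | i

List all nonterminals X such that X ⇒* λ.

Directly nullable (have an λ-production): params, param, elsepart.
body : elsepart params with every symbol nullable, so body is nullable.
factor : param elsepart with every symbol nullable, so factor is nullable.

{ body, elsepart, factor, param, params }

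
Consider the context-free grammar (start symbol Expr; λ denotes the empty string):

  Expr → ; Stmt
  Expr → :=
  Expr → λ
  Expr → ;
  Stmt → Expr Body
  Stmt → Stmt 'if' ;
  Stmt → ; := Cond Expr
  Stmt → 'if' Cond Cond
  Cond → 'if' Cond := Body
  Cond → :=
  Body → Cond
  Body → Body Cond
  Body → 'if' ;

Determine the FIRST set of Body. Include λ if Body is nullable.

{ 'if', := }

From Body → Cond: add FIRST(Cond) = { 'if', := }.
From Body → Body Cond: add FIRST(Body) = { 'if', := }.
Body → 'if' ; contributes {'if'}.
Union: FIRST(Body) = { 'if', := }.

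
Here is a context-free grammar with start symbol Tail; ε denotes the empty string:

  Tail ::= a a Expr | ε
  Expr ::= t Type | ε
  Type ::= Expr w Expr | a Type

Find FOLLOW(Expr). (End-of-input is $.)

In Tail ::= a a Expr: Expr is at the end, add FOLLOW(Tail) = { $ }.
In Type ::= Expr w Expr: add FIRST(w Expr) = { w }.
In Type ::= Expr w Expr: Expr is at the end, add FOLLOW(Type) = { $, w }.
Union: FOLLOW(Expr) = { $, w }.

{ $, w }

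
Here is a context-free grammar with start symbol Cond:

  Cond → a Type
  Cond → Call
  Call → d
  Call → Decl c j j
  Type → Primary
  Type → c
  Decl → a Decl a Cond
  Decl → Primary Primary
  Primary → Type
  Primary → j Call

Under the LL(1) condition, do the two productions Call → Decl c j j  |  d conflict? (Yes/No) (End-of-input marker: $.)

No

FIRST(Decl c j j) = { a, c, j } and FIRST(d) = { d }.
The FIRST sets are disjoint and neither alternative is nullable — no conflict.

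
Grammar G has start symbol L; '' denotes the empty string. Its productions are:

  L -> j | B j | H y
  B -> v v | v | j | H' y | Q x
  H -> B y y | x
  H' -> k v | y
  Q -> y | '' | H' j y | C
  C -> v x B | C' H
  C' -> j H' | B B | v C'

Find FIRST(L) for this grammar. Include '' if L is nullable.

L -> j contributes {j}.
From L -> B j: add FIRST(B) = { j, k, v, x, y }.
From L -> H y: add FIRST(H) = { j, k, v, x, y }.
Union: FIRST(L) = { j, k, v, x, y }.

{ j, k, v, x, y }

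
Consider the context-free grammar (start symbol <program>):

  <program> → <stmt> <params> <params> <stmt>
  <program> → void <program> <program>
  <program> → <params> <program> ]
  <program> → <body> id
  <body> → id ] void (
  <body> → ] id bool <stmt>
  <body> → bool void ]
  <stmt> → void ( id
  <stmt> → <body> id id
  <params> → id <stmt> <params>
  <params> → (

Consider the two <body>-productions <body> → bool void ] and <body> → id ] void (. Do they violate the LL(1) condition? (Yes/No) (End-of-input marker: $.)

FIRST(bool void ]) = { bool } and FIRST(id ] void () = { id }.
The FIRST sets are disjoint and neither alternative is nullable — no conflict.

No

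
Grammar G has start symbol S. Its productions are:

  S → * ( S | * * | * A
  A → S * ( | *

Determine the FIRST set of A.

{ * }

From A → S * (: add FIRST(S) = { * }.
A → * contributes {*}.
Union: FIRST(A) = { * }.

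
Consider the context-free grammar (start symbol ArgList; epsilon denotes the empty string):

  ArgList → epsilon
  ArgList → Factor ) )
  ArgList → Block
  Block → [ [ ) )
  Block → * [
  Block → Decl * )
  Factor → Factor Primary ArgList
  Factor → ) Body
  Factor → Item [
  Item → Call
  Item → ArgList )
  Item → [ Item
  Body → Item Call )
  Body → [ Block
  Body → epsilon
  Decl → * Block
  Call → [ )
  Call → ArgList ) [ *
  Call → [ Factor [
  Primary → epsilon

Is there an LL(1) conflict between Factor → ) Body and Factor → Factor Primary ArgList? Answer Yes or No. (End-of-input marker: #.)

Yes

FIRST() Body) = { ) } and FIRST(Factor Primary ArgList) = { ), *, [ }.
Both contain ), so the two alternatives are not disjoint — LL(1) conflict.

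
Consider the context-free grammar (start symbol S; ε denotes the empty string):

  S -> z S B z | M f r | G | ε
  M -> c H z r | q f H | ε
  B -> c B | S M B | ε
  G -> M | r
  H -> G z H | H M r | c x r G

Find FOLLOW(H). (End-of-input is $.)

In M -> c H z r: add FIRST(z r) = { z }.
In M -> q f H: H is at the end, add FOLLOW(M) = { $, c, f, q, r, z }.
In H -> G z H: H is at the end, add FOLLOW(H) = { $, c, f, q, r, z }.
In H -> H M r: add FIRST(M r) = { c, q, r }.
Union: FOLLOW(H) = { $, c, f, q, r, z }.

{ $, c, f, q, r, z }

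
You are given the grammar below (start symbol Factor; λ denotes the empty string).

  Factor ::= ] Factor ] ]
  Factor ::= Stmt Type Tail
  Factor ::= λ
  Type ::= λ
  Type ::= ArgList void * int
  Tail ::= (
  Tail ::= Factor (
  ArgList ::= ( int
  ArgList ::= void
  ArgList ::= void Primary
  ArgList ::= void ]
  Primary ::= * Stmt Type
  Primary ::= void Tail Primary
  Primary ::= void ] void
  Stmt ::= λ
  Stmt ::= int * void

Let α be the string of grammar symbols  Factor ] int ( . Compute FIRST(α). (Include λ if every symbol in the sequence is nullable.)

{ (, ], int, void }

Add FIRST(Factor)\{λ} = { (, ], int, void }; Factor is nullable, continue.
] is a terminal; add {]} and stop.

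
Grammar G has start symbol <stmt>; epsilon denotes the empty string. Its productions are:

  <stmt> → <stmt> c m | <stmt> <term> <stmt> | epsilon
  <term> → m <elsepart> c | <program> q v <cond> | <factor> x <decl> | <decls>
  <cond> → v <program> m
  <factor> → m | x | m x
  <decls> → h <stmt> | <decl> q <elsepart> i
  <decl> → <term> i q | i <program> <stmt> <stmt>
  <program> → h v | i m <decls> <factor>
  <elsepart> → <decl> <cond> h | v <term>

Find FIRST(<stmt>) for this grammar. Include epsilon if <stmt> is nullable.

{ c, h, i, m, x, epsilon }

From <stmt> → <stmt> c m: <stmt> nullable, take FIRST(<stmt>) ∪ {c} = { c, h, i, m, x }.
From <stmt> → <stmt> <term> <stmt>: <stmt> nullable, take FIRST(<stmt>) ∪ FIRST(<term>) = { c, h, i, m, x }.
<stmt> → epsilon contributes epsilon.
Union: FIRST(<stmt>) = { c, h, i, m, x, epsilon }.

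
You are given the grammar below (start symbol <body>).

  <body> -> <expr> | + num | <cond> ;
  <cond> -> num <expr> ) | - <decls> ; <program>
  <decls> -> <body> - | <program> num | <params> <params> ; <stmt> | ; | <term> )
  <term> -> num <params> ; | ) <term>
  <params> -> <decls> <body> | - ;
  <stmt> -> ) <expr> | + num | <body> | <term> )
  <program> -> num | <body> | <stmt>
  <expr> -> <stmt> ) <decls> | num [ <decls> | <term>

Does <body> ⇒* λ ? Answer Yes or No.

No nonterminal in this grammar is nullable.
No production of <body> has an RHS whose symbols are all nullable, so <body> is not nullable.

No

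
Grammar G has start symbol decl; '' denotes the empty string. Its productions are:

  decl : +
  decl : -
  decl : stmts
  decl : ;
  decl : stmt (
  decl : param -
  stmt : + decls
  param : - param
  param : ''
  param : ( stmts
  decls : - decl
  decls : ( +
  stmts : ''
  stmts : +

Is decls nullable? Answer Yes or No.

Nullable nonterminals: decl, param, stmts.
No production of decls has an RHS whose symbols are all nullable, so decls is not nullable.

No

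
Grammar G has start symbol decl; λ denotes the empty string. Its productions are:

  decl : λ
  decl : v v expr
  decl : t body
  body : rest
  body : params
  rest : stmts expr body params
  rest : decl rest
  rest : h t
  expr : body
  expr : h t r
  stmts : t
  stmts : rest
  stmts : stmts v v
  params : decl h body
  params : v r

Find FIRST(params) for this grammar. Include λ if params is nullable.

{ h, t, v }

From params : decl h body: decl nullable, take FIRST(decl) ∪ {h} = { h, t, v }.
params : v r contributes {v}.
Union: FIRST(params) = { h, t, v }.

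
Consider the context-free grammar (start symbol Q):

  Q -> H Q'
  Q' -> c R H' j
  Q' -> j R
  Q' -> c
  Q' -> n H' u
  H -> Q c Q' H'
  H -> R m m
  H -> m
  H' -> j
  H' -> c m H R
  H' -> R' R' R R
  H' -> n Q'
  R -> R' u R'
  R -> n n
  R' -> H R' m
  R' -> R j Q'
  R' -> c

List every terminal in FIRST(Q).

{ c, m, n }

From Q -> H Q': add FIRST(H) = { c, m, n }.
Union: FIRST(Q) = { c, m, n }.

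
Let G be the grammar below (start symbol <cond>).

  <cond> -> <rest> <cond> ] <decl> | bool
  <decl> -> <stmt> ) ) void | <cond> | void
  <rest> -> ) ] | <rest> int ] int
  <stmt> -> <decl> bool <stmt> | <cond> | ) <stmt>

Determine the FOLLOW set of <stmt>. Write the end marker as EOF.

In <decl> -> <stmt> ) ) void: add FIRST() ) void) = { ) }.
In <stmt> -> <decl> bool <stmt>: <stmt> is at the end, add FOLLOW(<stmt>) = { ) }.
In <stmt> -> ) <stmt>: <stmt> is at the end, add FOLLOW(<stmt>) = { ) }.
Union: FOLLOW(<stmt>) = { ) }.

{ ) }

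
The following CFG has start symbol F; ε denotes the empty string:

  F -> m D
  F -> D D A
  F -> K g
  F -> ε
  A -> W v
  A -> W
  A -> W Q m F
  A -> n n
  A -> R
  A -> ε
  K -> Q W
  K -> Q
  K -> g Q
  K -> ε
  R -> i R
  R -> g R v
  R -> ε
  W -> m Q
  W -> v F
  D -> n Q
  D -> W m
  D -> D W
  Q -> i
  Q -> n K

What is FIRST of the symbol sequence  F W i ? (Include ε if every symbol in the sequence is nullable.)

Add FIRST(F)\{ε} = { g, i, m, n, v }; F is nullable, continue.
Add FIRST(W) = { m, v }; W is not nullable, stop.

{ g, i, m, n, v }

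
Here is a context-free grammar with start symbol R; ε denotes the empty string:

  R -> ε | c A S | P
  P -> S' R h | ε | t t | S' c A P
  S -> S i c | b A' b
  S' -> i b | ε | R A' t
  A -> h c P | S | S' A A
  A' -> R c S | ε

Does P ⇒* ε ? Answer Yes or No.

Yes

P has an ε-production, so P ⇒ ε.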